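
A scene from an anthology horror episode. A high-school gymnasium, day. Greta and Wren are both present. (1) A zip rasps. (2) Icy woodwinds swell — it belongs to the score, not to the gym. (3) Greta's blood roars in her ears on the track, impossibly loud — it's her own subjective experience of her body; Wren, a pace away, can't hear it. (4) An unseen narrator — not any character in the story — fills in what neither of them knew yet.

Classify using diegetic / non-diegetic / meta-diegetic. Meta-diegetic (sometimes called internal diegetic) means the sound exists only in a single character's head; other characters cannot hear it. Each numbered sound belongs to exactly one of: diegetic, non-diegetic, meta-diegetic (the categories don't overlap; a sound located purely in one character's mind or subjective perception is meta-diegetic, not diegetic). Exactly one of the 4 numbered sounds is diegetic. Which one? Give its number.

(1) the sound comes from a zip physically present in the location → diegetic.
(2) it has no source in the story world and no character can hear it — it's underscore → non-diegetic.
(3) point-of-audition from inside Greta's body; not a sound in the room → meta-diegetic.
(4) is non-diegetic: external voice-over — not a character, not heard by anyone in the scene.
Only (1) is diegetic.

1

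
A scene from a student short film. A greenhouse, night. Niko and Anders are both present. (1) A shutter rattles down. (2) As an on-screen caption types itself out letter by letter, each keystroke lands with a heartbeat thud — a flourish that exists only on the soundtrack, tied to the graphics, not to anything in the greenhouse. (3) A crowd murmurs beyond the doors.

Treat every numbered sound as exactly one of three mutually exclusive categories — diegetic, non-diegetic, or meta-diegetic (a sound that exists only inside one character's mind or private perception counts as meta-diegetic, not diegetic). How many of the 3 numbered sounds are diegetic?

(1) an in-world source (a shutter); characters could hear it → diegetic.
(2) it accompanies on-screen graphics, not anything inside the story world → non-diegetic.
Sound (3): ambient/room sound belonging to the story's physical space, so diegetic.
So 2 of the 3 are diegetic: (1), (3).

2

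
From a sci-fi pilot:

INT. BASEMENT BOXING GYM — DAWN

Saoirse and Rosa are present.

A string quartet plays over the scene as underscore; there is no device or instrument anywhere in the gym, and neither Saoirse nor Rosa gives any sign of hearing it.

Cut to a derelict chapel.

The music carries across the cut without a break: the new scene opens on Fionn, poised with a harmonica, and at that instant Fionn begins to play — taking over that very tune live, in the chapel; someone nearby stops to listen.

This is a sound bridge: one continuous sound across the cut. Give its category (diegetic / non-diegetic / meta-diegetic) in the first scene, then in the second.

non-diegetic, diegetic

Scene one: there's no in-world source anywhere and no character hears it — underscore for the audience only → non-diegetic.
Scene two: from the moment Fionn starts playing, the tune is being performed on a harmonica inside the story world and another character hears it → diegetic.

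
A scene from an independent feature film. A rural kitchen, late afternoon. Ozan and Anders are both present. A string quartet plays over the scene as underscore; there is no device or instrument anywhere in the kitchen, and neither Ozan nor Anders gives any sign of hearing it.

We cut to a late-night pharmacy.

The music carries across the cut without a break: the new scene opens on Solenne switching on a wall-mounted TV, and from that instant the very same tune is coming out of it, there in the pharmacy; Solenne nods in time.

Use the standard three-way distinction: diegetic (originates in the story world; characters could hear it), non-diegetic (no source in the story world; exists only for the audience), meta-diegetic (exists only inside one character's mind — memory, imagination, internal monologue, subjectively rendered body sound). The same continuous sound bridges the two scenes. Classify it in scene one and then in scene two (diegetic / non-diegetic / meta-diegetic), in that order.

Scene one: there's no in-world source anywhere and no character hears it — underscore for the audience only → non-diegetic.
Scene two: once Solenne turns on a wall-mounted TV, the music has a real source in the story world and Solenne reacts to it → diegetic.

non-diegetic, diegetic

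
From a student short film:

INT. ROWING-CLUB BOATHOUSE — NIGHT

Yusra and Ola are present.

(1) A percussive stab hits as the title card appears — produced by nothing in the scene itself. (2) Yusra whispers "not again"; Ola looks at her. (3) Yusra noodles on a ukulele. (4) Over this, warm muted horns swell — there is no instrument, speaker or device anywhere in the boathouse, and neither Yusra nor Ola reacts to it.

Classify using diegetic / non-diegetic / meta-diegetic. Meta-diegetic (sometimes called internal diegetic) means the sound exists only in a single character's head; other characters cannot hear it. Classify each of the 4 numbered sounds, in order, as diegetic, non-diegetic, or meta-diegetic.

non-diegetic, diegetic, diegetic, non-diegetic

(1) an editorial stinger — it belongs to the cut, not the story world → non-diegetic.
(2) is diegetic: spoken by a character present in the story world.
(3) a character is playing a ukulele on screen → diegetic.
Sound (4): nothing in the boathouse produces it and the characters don't hear it — pure soundtrack, so non-diegetic.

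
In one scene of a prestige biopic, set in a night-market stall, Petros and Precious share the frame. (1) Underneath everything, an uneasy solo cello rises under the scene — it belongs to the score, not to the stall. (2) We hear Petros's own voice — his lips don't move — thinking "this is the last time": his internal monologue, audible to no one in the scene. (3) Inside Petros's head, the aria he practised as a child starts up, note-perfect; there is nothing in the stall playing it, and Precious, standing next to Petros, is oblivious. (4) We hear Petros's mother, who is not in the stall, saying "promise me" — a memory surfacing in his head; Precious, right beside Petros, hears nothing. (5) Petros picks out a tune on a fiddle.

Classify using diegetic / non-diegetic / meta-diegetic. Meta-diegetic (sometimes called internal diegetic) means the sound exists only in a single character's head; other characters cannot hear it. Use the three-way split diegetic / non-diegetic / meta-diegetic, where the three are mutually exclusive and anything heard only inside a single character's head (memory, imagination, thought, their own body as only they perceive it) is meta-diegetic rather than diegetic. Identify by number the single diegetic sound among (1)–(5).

(1) it has no source in the story world and no character can hear it — it's underscore → non-diegetic.
(2) is meta-diegetic: internal monologue — inside Petros's mind, not spoken into the scene.
(3) is meta-diegetic: remembered music, private to Petros — Precious is oblivious because it isn't in the room.
(4) it's Petros's recollection rendered as sound; the other character can't hear it → meta-diegetic.
(5) the instrument and the performer are both in the scene → diegetic.
Only (5) is diegetic.

5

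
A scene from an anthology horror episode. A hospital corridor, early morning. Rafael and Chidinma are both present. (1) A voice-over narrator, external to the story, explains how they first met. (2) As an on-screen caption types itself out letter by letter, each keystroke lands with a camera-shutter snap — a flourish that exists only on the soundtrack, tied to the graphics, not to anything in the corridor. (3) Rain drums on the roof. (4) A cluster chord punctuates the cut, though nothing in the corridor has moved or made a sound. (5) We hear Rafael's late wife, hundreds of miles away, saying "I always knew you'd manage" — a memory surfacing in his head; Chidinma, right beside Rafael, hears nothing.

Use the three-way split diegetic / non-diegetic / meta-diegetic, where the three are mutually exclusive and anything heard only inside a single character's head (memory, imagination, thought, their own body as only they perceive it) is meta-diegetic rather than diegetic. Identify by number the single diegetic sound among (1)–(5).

Sound (1): commentary laid over the scene from outside the fiction, so non-diegetic.
(2) the caption isn't part of the story world, so neither is the sound tied to it → non-diegetic.
(3) rain is part of the location's real environment → diegetic.
(4) nothing in the scene produces it; it's an accent added for the audience → non-diegetic.
(5) is meta-diegetic: a remembered line, private to Rafael — not present in the room, not audible to Chidinma.
Only (3) is diegetic.

3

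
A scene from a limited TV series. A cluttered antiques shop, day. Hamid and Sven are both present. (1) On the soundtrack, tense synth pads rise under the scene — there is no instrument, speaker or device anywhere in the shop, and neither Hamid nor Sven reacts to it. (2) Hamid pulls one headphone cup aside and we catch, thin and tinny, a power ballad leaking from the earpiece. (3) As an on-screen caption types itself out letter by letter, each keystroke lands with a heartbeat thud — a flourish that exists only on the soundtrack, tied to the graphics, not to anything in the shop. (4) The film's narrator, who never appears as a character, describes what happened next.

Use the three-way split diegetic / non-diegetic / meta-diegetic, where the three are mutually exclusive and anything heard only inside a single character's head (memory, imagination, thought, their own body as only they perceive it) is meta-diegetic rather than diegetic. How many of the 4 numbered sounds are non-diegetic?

3

(1) is non-diegetic: score with no on-screen or off-screen source; it exists for the audience alone.
(2) the headphones are an on-screen source → diegetic.
(3) the caption isn't part of the story world, so neither is the sound tied to it → non-diegetic.
Sound (4): the narrator exists outside the story world, addressing only the audience, so non-diegetic.
So 3 of the 4 are non-diegetic: (1), (3), (4).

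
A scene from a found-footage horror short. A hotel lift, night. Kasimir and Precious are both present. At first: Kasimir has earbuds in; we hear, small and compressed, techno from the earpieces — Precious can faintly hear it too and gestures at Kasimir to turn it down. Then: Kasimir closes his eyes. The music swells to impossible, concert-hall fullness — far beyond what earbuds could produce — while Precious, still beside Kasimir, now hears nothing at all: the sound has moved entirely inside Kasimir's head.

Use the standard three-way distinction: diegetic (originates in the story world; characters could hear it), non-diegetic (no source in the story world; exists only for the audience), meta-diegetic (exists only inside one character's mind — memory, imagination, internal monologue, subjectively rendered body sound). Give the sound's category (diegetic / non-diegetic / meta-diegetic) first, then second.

diegetic, meta-diegetic

First: the earbuds are a physical source both characters can hear → diegetic.
Second: the music now exists only as Kasimir's subjective experience; Precious can no longer hear it → meta-diegetic.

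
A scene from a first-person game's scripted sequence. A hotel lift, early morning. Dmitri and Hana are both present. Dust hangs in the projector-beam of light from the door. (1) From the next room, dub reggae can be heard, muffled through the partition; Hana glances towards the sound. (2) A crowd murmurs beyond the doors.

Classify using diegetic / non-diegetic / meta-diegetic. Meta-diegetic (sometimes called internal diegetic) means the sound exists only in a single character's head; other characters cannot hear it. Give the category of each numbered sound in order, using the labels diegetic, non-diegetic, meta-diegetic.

diegetic, diegetic

(1) off-screen diegetic: the source is out of frame but still in the story's space → diegetic.
(2) it's the actual ambient sound of the location → diegetic.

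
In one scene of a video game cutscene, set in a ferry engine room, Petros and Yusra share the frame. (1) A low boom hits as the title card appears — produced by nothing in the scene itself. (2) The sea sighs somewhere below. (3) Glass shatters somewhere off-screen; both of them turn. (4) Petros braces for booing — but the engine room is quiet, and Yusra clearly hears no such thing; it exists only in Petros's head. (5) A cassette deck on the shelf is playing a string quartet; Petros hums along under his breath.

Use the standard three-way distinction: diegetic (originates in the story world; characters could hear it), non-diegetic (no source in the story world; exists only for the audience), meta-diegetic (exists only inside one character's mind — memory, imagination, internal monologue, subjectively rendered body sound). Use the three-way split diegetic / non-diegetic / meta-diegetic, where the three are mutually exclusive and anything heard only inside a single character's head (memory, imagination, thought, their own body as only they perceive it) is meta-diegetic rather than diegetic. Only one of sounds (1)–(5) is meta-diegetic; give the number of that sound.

Sound (1): nothing in the scene produces it; it's an accent added for the audience, so non-diegetic.
(2) is diegetic: it's the actual ambient sound of the location.
(3) is diegetic: an in-world source (glass); characters could hear it.
Sound (4): the sound is imagined by Petros; nothing in the story world is producing it and Yusra can't hear it, so meta-diegetic.
Sound (5): the music comes from an on-screen device that Petros responds to, so diegetic.
Only (4) is meta-diegetic.

4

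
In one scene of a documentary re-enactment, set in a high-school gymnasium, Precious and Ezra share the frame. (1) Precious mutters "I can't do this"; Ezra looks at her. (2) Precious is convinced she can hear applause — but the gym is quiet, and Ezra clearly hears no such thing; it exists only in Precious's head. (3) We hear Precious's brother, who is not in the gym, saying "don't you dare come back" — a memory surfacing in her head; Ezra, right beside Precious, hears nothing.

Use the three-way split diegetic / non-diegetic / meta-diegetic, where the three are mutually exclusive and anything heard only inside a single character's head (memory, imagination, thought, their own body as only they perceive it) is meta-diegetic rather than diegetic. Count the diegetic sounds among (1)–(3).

1

(1) is diegetic: spoken by a character present in the story world.
(2) is meta-diegetic: the sound is imagined by Precious; nothing in the story world is producing it and Ezra can't hear it.
(3) it's Precious's recollection rendered as sound; the other character can't hear it → meta-diegetic.
So 1 of the 3 is diegetic: (1).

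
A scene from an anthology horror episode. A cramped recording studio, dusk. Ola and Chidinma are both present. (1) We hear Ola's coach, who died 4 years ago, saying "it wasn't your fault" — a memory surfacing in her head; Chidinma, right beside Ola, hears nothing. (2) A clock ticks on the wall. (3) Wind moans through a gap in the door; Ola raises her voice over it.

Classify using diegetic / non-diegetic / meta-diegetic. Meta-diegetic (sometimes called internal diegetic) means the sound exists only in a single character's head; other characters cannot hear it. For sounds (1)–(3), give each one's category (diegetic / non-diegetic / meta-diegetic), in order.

meta-diegetic, diegetic, diegetic

(1) a remembered line, private to Ola — not present in the room, not audible to Chidinma → meta-diegetic.
Sound (2): an in-world source (a clock); characters could hear it, so diegetic.
(3) is diegetic: it's the actual ambient sound of the location.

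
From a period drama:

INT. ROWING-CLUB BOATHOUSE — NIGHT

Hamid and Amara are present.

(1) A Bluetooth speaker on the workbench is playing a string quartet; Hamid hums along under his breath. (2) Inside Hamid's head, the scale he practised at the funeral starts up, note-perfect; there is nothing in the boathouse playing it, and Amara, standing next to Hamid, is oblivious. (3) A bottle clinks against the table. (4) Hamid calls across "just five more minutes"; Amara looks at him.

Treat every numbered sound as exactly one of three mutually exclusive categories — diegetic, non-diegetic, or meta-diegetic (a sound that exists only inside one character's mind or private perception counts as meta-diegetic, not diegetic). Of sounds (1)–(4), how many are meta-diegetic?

1

(1) source music from a Bluetooth speaker, which exists in the story world → diegetic.
(2) the music is a memory playing inside Hamid's mind alone; no real-world source, Amara can't hear it → meta-diegetic.
Sound (3): the sound comes from a bottle physically present in the location, so diegetic.
(4) Hamid is a character speaking aloud in the scene → diegetic.
Meta-diegetic: (2) — that's 1.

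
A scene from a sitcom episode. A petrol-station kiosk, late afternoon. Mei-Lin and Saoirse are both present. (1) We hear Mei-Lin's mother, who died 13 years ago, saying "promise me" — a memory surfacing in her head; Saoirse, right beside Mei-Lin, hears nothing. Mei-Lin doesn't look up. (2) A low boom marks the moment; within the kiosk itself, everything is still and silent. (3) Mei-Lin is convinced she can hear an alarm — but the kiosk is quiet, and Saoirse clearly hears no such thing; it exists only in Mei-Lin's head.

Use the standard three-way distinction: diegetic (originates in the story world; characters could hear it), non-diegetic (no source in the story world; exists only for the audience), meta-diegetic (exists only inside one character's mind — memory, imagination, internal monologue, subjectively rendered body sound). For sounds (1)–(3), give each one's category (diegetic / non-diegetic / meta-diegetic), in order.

meta-diegetic, non-diegetic, meta-diegetic

(1) is meta-diegetic: the voice is a memory playing only inside Mei-Lin's mind; Saoirse can't hear it.
(2) is non-diegetic: an editorial stinger — it belongs to the cut, not the story world.
(3) is meta-diegetic: the sound is imagined by Mei-Lin; nothing in the story world is producing it and Saoirse can't hear it.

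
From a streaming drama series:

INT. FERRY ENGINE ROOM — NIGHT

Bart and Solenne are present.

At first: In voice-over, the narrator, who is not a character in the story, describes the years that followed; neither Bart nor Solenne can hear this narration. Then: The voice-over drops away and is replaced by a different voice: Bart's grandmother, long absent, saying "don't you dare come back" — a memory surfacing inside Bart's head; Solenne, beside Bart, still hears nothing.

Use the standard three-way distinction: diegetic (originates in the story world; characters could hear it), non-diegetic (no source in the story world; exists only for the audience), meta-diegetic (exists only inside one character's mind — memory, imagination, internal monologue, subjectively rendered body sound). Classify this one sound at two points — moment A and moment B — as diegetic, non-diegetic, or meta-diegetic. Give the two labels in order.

Moment A: the external narrator addresses only the audience — outside the story world → non-diegetic.
Moment B: the replacement voice is a memory inside Bart's mind specifically → meta-diegetic.

non-diegetic, meta-diegetic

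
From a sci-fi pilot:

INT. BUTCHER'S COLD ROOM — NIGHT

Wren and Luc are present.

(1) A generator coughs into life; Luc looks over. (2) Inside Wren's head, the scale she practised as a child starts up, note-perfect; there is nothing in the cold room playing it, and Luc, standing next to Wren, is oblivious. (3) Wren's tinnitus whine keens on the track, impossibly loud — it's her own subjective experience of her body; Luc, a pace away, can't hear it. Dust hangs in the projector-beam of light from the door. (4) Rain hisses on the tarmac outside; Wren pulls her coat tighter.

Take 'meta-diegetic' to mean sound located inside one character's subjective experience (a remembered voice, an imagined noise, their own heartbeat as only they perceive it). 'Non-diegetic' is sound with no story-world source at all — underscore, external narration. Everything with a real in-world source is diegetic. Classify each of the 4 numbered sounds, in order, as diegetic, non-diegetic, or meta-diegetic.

(1) is diegetic: the sound comes from a generator physically present in the location.
(2) the music is a memory playing inside Wren's mind alone; no real-world source, Luc can't hear it → meta-diegetic.
(3) it's Wren's internal bodily sensation rendered as sound; only Wren 'hears' it → meta-diegetic.
(4) rain is part of the location's real environment → diegetic.

diegetic, meta-diegetic, meta-diegetic, diegetic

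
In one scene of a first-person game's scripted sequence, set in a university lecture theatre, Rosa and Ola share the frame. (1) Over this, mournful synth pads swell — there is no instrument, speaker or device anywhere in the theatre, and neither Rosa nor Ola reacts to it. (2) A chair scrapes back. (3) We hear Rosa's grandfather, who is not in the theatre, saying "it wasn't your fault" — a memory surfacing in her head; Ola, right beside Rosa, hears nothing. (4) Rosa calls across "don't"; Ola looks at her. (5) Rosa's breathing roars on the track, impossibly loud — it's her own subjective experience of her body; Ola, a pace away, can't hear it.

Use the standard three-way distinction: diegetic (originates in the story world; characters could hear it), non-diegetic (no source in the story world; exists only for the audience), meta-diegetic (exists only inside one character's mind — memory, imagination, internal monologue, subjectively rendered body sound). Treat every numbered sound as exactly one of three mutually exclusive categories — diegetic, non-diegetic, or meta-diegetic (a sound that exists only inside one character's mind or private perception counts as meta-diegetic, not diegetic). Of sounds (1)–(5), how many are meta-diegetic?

2

Sound (1): score with no on-screen or off-screen source; it exists for the audience alone, so non-diegetic.
(2) an in-world source (a chair); characters could hear it → diegetic.
Sound (3): the voice is a memory playing only inside Rosa's mind; Ola can't hear it, so meta-diegetic.
(4) is diegetic: spoken by a character present in the story world.
(5) it's Rosa's internal bodily sensation rendered as sound; only Rosa 'hears' it → meta-diegetic.
Meta-diegetic: (3), (5) — that's 2.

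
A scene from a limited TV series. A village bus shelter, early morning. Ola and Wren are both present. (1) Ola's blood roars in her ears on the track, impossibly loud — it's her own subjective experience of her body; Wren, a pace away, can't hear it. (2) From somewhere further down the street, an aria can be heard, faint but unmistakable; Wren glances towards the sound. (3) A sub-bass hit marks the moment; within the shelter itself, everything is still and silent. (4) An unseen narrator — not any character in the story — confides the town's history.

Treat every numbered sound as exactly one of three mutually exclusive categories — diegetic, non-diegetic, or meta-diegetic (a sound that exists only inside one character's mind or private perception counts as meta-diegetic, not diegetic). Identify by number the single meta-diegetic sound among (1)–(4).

Sound (1): a subjective body sound — Ola's private perception, inaudible to Wren, so meta-diegetic.
Sound (2): off-screen diegetic: the source is out of frame but still in the story's space, so diegetic.
Sound (3): an editorial stinger — it belongs to the cut, not the story world, so non-diegetic.
Sound (4): commentary laid over the scene from outside the fiction, so non-diegetic.
Only (1) is meta-diegetic.

1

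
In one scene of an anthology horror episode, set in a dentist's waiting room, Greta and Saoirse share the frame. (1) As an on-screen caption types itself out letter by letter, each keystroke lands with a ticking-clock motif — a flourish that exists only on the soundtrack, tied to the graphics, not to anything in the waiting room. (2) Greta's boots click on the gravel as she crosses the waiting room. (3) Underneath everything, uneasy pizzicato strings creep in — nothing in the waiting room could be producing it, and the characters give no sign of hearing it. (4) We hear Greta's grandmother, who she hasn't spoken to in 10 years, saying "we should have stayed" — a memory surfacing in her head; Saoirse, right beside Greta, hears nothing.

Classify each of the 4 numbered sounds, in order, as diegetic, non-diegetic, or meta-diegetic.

non-diegetic, diegetic, non-diegetic, meta-diegetic

(1) is non-diegetic: the caption isn't part of the story world, so neither is the sound tied to it.
(2) is diegetic: it's the physical sound of Greta moving in the space.
(3) is non-diegetic: it has no source in the story world and no character can hear it — it's underscore.
Sound (4): a remembered line, private to Greta — not present in the room, not audible to Saoirse, so meta-diegetic.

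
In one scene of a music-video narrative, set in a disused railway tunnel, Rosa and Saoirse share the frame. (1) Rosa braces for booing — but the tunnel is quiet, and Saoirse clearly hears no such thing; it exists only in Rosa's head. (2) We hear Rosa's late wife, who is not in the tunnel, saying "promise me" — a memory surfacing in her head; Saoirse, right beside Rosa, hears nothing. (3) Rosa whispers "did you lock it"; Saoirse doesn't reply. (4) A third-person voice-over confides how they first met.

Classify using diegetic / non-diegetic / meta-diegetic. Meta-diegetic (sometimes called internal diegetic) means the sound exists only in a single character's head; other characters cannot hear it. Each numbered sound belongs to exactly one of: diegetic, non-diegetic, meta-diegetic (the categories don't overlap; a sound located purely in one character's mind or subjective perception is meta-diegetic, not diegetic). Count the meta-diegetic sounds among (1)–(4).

(1) subjective to Rosa: the tunnel is silent and Saoirse hears nothing → meta-diegetic.
(2) is meta-diegetic: it's Rosa's recollection rendered as sound; the other character can't hear it.
(3) on-screen dialogue — Rosa speaks and Saoirse is there to hear → diegetic.
Sound (4): the narrator exists outside the story world, addressing only the audience, so non-diegetic.
So 2 of the 4 are meta-diegetic: (1), (2).

2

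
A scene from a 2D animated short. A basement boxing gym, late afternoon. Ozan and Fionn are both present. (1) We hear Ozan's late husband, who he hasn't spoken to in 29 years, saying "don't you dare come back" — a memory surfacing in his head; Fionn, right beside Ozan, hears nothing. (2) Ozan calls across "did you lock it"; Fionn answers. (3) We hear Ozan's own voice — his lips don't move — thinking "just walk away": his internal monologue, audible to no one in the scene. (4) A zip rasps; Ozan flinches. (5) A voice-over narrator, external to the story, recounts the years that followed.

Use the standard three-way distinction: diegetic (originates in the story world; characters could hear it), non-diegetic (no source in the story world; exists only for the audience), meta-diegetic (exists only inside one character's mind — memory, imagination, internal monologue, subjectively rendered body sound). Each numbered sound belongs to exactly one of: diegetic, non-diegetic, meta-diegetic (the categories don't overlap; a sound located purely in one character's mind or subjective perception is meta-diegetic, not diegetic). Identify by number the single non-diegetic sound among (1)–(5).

(1) is meta-diegetic: a remembered line, private to Ozan — not present in the room, not audible to Fionn.
(2) on-screen dialogue — Ozan speaks and Fionn is there to hear → diegetic.
(3) Ozan's thought-voice: a private mental sound no other character can hear → meta-diegetic.
(4) is diegetic: the sound comes from a zip physically present in the location.
(5) external voice-over — not a character, not heard by anyone in the scene → non-diegetic.
Only (5) is non-diegetic.

5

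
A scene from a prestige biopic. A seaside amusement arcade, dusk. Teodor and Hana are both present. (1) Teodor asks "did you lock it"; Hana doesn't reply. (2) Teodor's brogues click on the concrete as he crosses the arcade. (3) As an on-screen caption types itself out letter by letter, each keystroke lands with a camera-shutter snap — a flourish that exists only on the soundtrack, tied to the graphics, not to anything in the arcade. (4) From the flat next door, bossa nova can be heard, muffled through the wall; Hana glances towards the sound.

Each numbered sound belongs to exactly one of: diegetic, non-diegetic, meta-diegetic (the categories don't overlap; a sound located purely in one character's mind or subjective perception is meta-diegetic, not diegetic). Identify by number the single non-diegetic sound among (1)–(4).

3

(1) is diegetic: on-screen dialogue — Teodor speaks and Hana is there to hear.
(2) is diegetic: it's the physical sound of Teodor moving in the space.
(3) is non-diegetic: it accompanies on-screen graphics, not anything inside the story world.
(4) is diegetic: the music has an off-screen but real-world source and a character hears it.
Only (3) is non-diegetic.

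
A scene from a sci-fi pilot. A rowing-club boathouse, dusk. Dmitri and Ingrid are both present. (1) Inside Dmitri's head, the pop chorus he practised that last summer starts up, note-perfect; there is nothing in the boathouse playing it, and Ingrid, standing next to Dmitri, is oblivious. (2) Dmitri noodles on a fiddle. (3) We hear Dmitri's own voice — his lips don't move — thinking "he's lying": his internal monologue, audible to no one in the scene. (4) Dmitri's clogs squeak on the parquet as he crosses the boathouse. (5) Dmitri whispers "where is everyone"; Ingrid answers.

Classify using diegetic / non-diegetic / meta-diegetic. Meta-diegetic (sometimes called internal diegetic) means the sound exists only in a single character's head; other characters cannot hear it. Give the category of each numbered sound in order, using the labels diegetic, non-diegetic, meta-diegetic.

(1) is meta-diegetic: it lives in Dmitri's subjectivity, not in the boathouse.
(2) is diegetic: Dmitri is producing the music live, in the story world.
(3) is meta-diegetic: it's Dmitri's unspoken thought, heard only by the audience via his subjectivity.
Sound (4): Dmitri's footsteps are produced in the story world, so diegetic.
Sound (5): Dmitri is a character speaking aloud in the scene, so diegetic.

meta-diegetic, diegetic, meta-diegetic, diegetic, diegetic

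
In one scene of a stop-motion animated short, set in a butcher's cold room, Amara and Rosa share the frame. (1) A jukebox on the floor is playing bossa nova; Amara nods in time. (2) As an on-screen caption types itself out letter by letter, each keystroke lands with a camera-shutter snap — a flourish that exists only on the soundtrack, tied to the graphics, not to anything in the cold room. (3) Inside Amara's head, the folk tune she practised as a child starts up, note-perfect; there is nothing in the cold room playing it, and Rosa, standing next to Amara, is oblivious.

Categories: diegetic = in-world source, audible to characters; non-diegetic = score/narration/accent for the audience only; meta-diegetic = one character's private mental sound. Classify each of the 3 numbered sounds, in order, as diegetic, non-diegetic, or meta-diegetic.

(1) the music comes from an on-screen device that Amara responds to → diegetic.
Sound (2): it accompanies on-screen graphics, not anything inside the story world, so non-diegetic.
Sound (3): the music is a memory playing inside Amara's mind alone; no real-world source, Rosa can't hear it, so meta-diegetic.

diegetic, non-diegetic, meta-diegetic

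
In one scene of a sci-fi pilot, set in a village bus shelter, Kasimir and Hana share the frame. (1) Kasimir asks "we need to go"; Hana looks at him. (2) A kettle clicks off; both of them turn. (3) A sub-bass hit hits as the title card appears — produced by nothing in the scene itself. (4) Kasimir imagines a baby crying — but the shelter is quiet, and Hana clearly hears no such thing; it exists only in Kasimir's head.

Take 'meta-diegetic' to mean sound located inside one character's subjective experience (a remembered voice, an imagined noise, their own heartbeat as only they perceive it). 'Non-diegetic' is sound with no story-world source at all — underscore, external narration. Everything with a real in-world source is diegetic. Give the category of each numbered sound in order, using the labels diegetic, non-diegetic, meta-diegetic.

(1) is diegetic: spoken by a character present in the story world.
(2) a kettle is a real object/event in the scene's world → diegetic.
(3) nothing in the scene produces it; it's an accent added for the audience → non-diegetic.
(4) is meta-diegetic: Kasimir alone 'hears' it — an imagined sound, not present in the space.

diegetic, diegetic, non-diegetic, meta-diegetic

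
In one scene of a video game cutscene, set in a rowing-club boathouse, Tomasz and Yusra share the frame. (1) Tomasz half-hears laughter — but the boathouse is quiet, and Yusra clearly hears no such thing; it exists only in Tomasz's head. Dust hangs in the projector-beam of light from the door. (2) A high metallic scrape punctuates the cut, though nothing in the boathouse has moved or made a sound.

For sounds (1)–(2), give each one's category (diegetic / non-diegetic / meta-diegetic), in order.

(1) the sound is imagined by Tomasz; nothing in the story world is producing it and Yusra can't hear it → meta-diegetic.
(2) is non-diegetic: it's a sound-design accent with no in-world source; no one in the scene can hear it.

meta-diegetic, non-diegetic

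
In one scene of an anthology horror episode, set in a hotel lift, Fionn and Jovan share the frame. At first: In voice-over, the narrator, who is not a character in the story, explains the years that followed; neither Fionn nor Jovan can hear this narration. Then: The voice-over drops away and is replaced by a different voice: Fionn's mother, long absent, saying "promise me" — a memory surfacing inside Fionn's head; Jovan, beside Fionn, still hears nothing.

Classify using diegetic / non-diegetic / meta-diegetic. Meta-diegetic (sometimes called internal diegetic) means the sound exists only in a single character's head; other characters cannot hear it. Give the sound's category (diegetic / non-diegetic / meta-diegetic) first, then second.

First: the external narrator addresses only the audience — outside the story world → non-diegetic.
Second: the replacement voice is a memory inside Fionn's mind specifically → meta-diegetic.

non-diegetic, meta-diegetic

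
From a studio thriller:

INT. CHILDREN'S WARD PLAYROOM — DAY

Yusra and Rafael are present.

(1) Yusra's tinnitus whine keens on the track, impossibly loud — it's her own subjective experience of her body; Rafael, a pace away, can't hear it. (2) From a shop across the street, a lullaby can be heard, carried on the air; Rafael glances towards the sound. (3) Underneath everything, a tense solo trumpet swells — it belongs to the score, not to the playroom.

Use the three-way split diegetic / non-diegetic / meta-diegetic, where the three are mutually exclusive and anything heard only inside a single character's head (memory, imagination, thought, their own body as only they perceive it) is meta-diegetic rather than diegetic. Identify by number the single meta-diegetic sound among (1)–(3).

(1) is meta-diegetic: point-of-audition from inside Yusra's body; not a sound in the room.
(2) is diegetic: it's coming from a shop across the street — a location within the story world — and Rafael reacts.
(3) nothing in the playroom produces it and the characters don't hear it — pure soundtrack → non-diegetic.
Only (1) is meta-diegetic.

1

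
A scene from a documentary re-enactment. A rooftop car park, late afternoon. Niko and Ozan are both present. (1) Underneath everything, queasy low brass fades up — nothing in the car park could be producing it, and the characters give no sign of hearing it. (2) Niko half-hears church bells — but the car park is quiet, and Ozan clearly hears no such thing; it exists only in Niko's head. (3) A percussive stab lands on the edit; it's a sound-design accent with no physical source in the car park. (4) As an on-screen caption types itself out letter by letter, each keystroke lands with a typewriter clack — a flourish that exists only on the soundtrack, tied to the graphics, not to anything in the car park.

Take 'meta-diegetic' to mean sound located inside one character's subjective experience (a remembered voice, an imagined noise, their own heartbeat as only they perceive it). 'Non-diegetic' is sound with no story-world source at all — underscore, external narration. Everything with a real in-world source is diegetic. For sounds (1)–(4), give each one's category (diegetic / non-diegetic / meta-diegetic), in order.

(1) score with no on-screen or off-screen source; it exists for the audience alone → non-diegetic.
Sound (2): the sound is imagined by Niko; nothing in the story world is producing it and Ozan can't hear it, so meta-diegetic.
Sound (3): an editorial stinger — it belongs to the cut, not the story world, so non-diegetic.
(4) sound married to a title/caption — outside the diegesis by definition → non-diegetic.

non-diegetic, meta-diegetic, non-diegetic, non-diegetic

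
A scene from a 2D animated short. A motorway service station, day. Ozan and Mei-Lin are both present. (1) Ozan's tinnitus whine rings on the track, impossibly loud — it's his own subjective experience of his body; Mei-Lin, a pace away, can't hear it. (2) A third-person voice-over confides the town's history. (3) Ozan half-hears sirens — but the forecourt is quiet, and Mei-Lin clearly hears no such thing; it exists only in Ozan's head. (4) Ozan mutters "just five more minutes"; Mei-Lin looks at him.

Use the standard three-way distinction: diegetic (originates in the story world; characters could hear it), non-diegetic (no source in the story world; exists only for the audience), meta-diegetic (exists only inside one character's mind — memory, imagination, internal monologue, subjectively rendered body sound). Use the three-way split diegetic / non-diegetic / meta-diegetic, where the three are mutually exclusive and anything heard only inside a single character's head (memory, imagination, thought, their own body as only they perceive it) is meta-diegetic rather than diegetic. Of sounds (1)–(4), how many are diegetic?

(1) is meta-diegetic: point-of-audition from inside Ozan's body; not a sound in the room.
(2) commentary laid over the scene from outside the fiction → non-diegetic.
(3) subjective to Ozan: the forecourt is silent and Mei-Lin hears nothing → meta-diegetic.
(4) is diegetic: on-screen dialogue — Ozan speaks and Mei-Lin is there to hear.
Diegetic: (4) — that's 1.

1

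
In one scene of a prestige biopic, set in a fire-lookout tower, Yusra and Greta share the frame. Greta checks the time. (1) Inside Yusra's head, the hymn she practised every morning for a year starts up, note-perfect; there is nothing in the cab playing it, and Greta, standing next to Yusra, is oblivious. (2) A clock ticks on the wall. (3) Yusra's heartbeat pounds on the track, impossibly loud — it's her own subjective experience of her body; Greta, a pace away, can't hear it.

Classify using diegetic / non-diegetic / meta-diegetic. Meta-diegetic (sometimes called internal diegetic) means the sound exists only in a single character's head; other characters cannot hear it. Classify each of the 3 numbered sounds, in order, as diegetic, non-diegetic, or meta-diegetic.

meta-diegetic, diegetic, meta-diegetic

Sound (1): remembered music, private to Yusra — Greta is oblivious because it isn't in the room, so meta-diegetic.
(2) the sound comes from a clock physically present in the location → diegetic.
(3) a subjective body sound — Yusra's private perception, inaudible to Greta → meta-diegetic.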